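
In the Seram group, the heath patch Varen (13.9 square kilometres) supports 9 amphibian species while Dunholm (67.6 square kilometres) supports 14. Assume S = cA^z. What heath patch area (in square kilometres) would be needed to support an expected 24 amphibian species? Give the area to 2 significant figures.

470 square kilometres

z = ln(14/9) / ln(67.6/13.9) = 0.4418 / 1.5817 = 0.2793
c = 9 / 13.9^0.2793 = 9 / 2.086 = 4.315
A = (24/4.315)^(1/0.2793) ⇒ ln A = ln(5.562)/0.2793 = 6.1432
A = e^6.1432 ≈ 465.5 square kilometres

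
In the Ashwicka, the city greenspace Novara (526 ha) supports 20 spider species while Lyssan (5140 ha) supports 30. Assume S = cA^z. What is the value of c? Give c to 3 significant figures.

z = ln(S₂/S₁) / ln(A₂/A₁) = ln(30/20) / ln(5140/526) = 0.4055 / 2.2795 = 0.1779
c = S₁ / A₁^z = 20 / 526^0.1779 = 20 / 3.048 = 6.562

6.56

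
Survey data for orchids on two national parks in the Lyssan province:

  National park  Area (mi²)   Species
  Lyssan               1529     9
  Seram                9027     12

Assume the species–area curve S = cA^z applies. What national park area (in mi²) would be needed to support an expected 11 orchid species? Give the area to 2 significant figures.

z = ln(12/9) / ln(9027/1529) = 0.2877 / 1.7756 = 0.1620
c = 9 / 1529^0.1620 = 9 / 3.28 = 2.744
A = (11/2.744)^(1/0.1620) ⇒ ln A = ln(4.009)/0.1620 = 8.5709
A = e^8.5709 ≈ 5276 mi²

5300 mi²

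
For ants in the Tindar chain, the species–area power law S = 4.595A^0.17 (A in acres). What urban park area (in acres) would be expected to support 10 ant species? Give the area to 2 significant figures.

10 = 4.595 × A^0.17  ⇒  A^0.17 = 10/4.595 = 2.176
ln A = ln(2.176) / 0.17 = 0.7776 / 0.17 = 4.5742
A = e^4.5742 ≈ 96.95 acres

97 acres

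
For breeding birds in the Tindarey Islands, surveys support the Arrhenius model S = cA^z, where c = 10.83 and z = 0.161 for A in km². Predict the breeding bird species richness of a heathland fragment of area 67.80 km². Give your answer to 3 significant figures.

S = 10.83 × 67.8^0.161
ln S = ln 10.83 + 0.161 × ln 67.8 = 2.3823 + 0.161 × 4.2166 = 3.0612
S = e^3.0612 ≈ 21.35

21.4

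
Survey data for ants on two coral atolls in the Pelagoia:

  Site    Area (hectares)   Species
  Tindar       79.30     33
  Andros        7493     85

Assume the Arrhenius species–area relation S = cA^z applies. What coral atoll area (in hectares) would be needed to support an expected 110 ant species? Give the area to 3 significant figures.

25900 hectares

z = ln(85/33) / ln(7493/79.3) = 0.9461 / 4.5485 = 0.2080
c = 33 / 79.3^0.2080 = 33 / 2.484 = 13.29
A = (110/13.29)^(1/0.2080) ⇒ ln A = ln(8.279)/0.2080 = 10.1612
A = e^10.1612 ≈ 25880 hectares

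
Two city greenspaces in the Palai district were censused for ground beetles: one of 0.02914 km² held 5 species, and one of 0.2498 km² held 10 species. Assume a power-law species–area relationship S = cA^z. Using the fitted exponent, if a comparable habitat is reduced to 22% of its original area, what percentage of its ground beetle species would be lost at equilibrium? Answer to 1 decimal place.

38.6%

z = ln(10/5) / ln(0.2498/0.02914) = 0.6931 / 2.1485 = 0.3226
S_new/S_old = (A_new/A_old)^z = 0.22^0.3226 = exp(0.3226 × -1.5141) = 0.6136
Fraction lost = 1 − 0.6136 = 0.3864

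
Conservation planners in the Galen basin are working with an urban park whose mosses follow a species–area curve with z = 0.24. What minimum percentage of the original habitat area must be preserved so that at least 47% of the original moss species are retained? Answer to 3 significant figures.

Need (A_new/A_old)^0.24 = 0.47, so A_new/A_old = 0.47^(1/0.24) = 0.47^4.167
ln(A_new/A_old) = ln 0.47 / 0.24 = -0.7550 / 0.24 = -3.1459
A_new/A_old = e^-3.1459 ≈ 0.04303

4.30%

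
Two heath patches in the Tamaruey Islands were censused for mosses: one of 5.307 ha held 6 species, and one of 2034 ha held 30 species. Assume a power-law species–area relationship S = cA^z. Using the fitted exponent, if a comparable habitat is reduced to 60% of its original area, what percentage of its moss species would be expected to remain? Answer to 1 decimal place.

z = ln(30/6) / ln(2034/5.307) = 1.6094 / 5.9487 = 0.2706
S_new/S_old = (A_new/A_old)^z = 0.6^0.2706 = exp(0.2706 × -0.5108) = 0.8709

87.1%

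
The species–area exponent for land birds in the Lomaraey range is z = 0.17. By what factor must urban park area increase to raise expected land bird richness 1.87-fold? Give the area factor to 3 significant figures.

(A₂/A₁)^0.17 = 1.87, so A₂/A₁ = 1.87^(1/0.17) = 1.87^5.882
ln(A₂/A₁) = ln 1.87 / 0.17 = 0.6259 / 0.17 = 3.6820
A₂/A₁ = e^3.6820 ≈ 39.73

39.7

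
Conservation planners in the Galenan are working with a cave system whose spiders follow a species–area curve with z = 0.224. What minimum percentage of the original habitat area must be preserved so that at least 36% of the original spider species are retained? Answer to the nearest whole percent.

1%

Need (A_new/A_old)^0.224 = 0.36, so A_new/A_old = 0.36^(1/0.224) = 0.36^4.464
ln(A_new/A_old) = ln 0.36 / 0.224 = -1.0217 / 0.224 = -4.5609
A_new/A_old = e^-4.5609 ≈ 0.01045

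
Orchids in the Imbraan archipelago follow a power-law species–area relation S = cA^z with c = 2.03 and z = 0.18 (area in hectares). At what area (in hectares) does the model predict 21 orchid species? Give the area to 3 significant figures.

21 = 2.03 × A^0.18  ⇒  A^0.18 = 21/2.03 = 10.34
ln A = ln(10.34) / 0.18 = 2.3365 / 0.18 = 12.9805
A = e^12.9805 ≈ 433862 hectares

434000 hectares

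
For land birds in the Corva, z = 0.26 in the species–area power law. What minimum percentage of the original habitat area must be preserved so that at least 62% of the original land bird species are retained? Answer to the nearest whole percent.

16%

Need (A_new/A_old)^0.26 = 0.62, so A_new/A_old = 0.62^(1/0.26) = 0.62^3.846
ln(A_new/A_old) = ln 0.62 / 0.26 = -0.4780 / 0.26 = -1.8386
A_new/A_old = e^-1.8386 ≈ 0.159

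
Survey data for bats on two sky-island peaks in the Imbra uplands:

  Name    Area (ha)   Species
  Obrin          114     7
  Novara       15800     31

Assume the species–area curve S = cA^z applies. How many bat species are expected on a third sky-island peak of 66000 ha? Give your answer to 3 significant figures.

z = ln(31/7) / ln(15800/114) = 1.4881 / 4.9316 = 0.3017
c = 7 / 114^0.3017 = 7 / 4.175 = 1.677
S₃ = 1.677 × 66000^0.3017 = 1.677 × 28.46 ≈ 47.72

47.7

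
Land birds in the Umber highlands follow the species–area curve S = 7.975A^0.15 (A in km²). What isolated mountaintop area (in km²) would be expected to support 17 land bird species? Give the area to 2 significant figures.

160 km²

17 = 7.975 × A^0.15  ⇒  A^0.15 = 17/7.975 = 2.132
ln A = ln(2.132) / 0.15 = 0.7569 / 0.15 = 5.0460
A = e^5.0460 ≈ 155.4 km²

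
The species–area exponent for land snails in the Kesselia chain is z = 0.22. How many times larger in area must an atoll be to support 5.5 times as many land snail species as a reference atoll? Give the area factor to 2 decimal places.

2318.92

(A₂/A₁)^0.22 = 5.5, so A₂/A₁ = 5.5^(1/0.22) = 5.5^4.545
ln(A₂/A₁) = ln 5.5 / 0.22 = 1.7047 / 0.22 = 7.7489
A₂/A₁ = e^7.7489 ≈ 2319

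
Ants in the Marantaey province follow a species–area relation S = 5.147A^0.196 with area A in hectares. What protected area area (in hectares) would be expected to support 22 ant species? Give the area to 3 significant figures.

22 = 5.147 × A^0.196  ⇒  A^0.196 = 22/5.147 = 4.274
ln A = ln(4.274) / 0.196 = 1.4526 / 0.196 = 7.4114
A = e^7.4114 ≈ 1655 hectares

1650 hectares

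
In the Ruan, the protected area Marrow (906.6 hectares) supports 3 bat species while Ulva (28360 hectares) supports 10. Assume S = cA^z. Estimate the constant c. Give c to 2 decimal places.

0.28

z = ln(S₂/S₁) / ln(A₂/A₁) = ln(10/3) / ln(28360/906.6) = 1.2040 / 3.4430 = 0.3497
c = S₁ / A₁^z = 3 / 906.6^0.3497 = 3 / 10.82 = 0.2773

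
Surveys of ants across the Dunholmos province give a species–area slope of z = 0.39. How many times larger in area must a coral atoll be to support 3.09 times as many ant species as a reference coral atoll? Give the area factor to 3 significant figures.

(A₂/A₁)^0.39 = 3.09, so A₂/A₁ = 3.09^(1/0.39) = 3.09^2.564
ln(A₂/A₁) = ln 3.09 / 0.39 = 1.1282 / 0.39 = 2.8927
A₂/A₁ = e^2.8927 ≈ 18.04

18.0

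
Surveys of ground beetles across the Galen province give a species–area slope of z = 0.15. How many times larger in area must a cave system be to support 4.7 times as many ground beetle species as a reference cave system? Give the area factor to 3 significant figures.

30200

(A₂/A₁)^0.15 = 4.7, so A₂/A₁ = 4.7^(1/0.15) = 4.7^6.667
ln(A₂/A₁) = ln 4.7 / 0.15 = 1.5476 / 0.15 = 10.3171
A₂/A₁ = e^10.3171 ≈ 30245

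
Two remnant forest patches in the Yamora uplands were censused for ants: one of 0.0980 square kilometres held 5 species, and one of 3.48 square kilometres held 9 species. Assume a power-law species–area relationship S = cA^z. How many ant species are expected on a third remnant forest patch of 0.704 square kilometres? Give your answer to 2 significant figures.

z = ln(9/5) / ln(3.48/0.098) = 0.5878 / 3.5698 = 0.1647
c = 5 / 0.098^0.1647 = 5 / 0.6822 = 7.329
S₃ = 7.329 × 0.704^0.1647 = 7.329 × 0.9438 ≈ 6.918

6.9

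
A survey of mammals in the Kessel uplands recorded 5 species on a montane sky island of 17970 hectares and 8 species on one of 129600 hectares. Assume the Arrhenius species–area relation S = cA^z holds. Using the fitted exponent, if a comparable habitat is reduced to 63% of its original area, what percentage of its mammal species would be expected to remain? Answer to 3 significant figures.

89.6%

z = ln(8/5) / ln(129600/17970) = 0.4700 / 1.9757 = 0.2379
S_new/S_old = (A_new/A_old)^z = 0.63^0.2379 = exp(0.2379 × -0.4620) = 0.8959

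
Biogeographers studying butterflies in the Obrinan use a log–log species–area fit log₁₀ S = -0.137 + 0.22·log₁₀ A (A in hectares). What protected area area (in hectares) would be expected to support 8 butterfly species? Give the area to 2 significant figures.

53000 hectares

8 = 0.7295 × A^0.22  ⇒  A^0.22 = 8/0.7295 = 10.97
ln A = ln(10.97) / 0.22 = 2.3949 / 0.22 = 10.8859
A = e^10.8859 ≈ 53417 hectares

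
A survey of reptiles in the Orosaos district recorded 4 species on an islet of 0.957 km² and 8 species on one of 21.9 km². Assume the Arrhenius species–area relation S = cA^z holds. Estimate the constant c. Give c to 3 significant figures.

z = ln(S₂/S₁) / ln(A₂/A₁) = ln(8/4) / ln(21.9/0.957) = 0.6931 / 3.1304 = 0.2214
c = S₁ / A₁^z = 4 / 0.957^0.2214 = 4 / 0.9903 = 4.039

4.04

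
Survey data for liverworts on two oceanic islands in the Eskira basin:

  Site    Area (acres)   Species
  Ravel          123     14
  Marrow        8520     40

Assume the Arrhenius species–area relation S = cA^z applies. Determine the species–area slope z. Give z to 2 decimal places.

Taking logs: ln S = ln c + z ln A, so z = (ln S₂ − ln S₁)/(ln A₂ − ln A₁).
z = ln(40/14) / ln(8520/123) = ln(2.857) / ln(69.27) = 1.0498 / 4.2380 = 0.2477

0.25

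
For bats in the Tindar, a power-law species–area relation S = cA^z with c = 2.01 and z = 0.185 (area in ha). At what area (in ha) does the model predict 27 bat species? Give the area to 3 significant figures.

1250000 ha

27 = 2.01 × A^0.185  ⇒  A^0.185 = 27/2.01 = 13.43
ln A = ln(13.43) / 0.185 = 2.5977 / 0.185 = 14.0416
A = e^14.0416 ≈ 1253729 ha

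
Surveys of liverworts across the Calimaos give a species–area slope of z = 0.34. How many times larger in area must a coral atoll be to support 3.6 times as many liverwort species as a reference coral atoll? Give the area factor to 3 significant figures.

43.3

(A₂/A₁)^0.34 = 3.6, so A₂/A₁ = 3.6^(1/0.34) = 3.6^2.941
ln(A₂/A₁) = ln 3.6 / 0.34 = 1.2809 / 0.34 = 3.7675
A₂/A₁ = e^3.7675 ≈ 43.27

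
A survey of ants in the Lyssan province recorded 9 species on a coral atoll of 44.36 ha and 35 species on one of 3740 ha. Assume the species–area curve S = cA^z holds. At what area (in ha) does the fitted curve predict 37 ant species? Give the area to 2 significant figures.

4500 ha

z = ln(35/9) / ln(3740/44.36) = 1.3581 / 4.4345 = 0.3063
c = 9 / 44.36^0.3063 = 9 / 3.195 = 2.817
A = (37/2.817)^(1/0.3063) ⇒ ln A = ln(13.13)/0.3063 = 8.4083
A = e^8.4083 ≈ 4484 ha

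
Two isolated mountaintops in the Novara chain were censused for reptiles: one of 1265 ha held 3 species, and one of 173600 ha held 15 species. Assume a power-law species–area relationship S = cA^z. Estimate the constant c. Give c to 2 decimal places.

z = ln(S₂/S₁) / ln(A₂/A₁) = ln(15/3) / ln(173600/1265) = 1.6094 / 4.9217 = 0.3270
c = S₁ / A₁^z = 3 / 1265^0.3270 = 3 / 10.34 = 0.2902

0.29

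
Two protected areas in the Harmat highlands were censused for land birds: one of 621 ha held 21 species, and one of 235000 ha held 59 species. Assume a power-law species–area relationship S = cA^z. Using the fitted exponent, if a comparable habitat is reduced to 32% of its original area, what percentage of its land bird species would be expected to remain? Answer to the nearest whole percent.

z = ln(59/21) / ln(235000/621) = 1.0330 / 5.9360 = 0.1740
S_new/S_old = (A_new/A_old)^z = 0.32^0.1740 = exp(0.1740 × -1.1394) = 0.8201

82%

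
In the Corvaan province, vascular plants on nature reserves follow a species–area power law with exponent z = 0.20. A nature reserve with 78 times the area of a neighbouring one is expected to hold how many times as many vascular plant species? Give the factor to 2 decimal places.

S₂/S₁ = (A₂/A₁)^z = 78^0.2
ln(S₂/S₁) = 0.2 × ln 78 = 0.2 × 4.3567 = 0.8713
S₂/S₁ = e^0.8713 ≈ 2.39

2.39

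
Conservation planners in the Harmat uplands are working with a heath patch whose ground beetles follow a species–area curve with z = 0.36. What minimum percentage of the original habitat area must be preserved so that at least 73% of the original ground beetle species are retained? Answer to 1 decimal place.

Need (A_new/A_old)^0.36 = 0.73, so A_new/A_old = 0.73^(1/0.36) = 0.73^2.778
ln(A_new/A_old) = ln 0.73 / 0.36 = -0.3147 / 0.36 = -0.8742
A_new/A_old = e^-0.8742 ≈ 0.4172

41.7%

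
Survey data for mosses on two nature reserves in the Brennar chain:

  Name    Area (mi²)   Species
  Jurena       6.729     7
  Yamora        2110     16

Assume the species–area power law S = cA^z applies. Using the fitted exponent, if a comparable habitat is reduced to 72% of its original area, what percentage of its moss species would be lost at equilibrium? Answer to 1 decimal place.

z = ln(16/7) / ln(2110/6.729) = 0.8267 / 5.7480 = 0.1438
S_new/S_old = (A_new/A_old)^z = 0.72^0.1438 = exp(0.1438 × -0.3285) = 0.9539
Fraction lost = 1 − 0.9539 = 0.04615

4.6%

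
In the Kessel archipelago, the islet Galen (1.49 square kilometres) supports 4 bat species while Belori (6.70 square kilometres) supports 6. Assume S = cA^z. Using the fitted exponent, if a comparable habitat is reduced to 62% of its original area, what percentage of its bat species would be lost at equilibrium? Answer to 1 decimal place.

z = ln(6/4) / ln(6.7/1.49) = 0.4055 / 1.5033 = 0.2697
S_new/S_old = (A_new/A_old)^z = 0.62^0.2697 = exp(0.2697 × -0.4780) = 0.879
Fraction lost = 1 − 0.879 = 0.121

12.1%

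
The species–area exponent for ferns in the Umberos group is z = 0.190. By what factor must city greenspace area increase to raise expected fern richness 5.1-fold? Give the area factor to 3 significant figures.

5300

(A₂/A₁)^0.19 = 5.1, so A₂/A₁ = 5.1^(1/0.19) = 5.1^5.263
ln(A₂/A₁) = ln 5.1 / 0.19 = 1.6292 / 0.19 = 8.5750
A₂/A₁ = e^8.5750 ≈ 5297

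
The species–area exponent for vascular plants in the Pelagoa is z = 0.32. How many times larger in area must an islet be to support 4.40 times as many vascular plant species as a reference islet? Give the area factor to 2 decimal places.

102.52

(A₂/A₁)^0.32 = 4.4, so A₂/A₁ = 4.4^(1/0.32) = 4.4^3.125
ln(A₂/A₁) = ln 4.4 / 0.32 = 1.4816 / 0.32 = 4.6300
A₂/A₁ = e^4.6300 ≈ 102.5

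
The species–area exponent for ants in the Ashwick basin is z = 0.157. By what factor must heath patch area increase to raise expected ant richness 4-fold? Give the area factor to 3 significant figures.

(A₂/A₁)^0.157 = 4, so A₂/A₁ = 4^(1/0.157) = 4^6.369
ln(A₂/A₁) = ln 4 / 0.157 = 1.3863 / 0.157 = 8.8299
A₂/A₁ = e^8.8299 ≈ 6836

6840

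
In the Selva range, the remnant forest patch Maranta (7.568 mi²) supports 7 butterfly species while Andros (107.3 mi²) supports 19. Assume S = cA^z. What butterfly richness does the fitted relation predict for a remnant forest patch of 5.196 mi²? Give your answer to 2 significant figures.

z = ln(19/7) / ln(107.3/7.568) = 0.9985 / 2.6517 = 0.3766
c = 7 / 7.568^0.3766 = 7 / 2.143 = 3.267
S₃ = 3.267 × 5.196^0.3766 = 3.267 × 1.86 ≈ 6.076

6.1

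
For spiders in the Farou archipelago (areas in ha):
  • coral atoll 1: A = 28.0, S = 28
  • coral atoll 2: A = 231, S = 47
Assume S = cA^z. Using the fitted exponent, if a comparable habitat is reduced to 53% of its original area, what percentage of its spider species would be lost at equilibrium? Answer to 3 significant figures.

z = ln(47/28) / ln(231/28) = 0.5179 / 2.1102 = 0.2454
S_new/S_old = (A_new/A_old)^z = 0.53^0.2454 = exp(0.2454 × -0.6349) = 0.8557
Fraction lost = 1 − 0.8557 = 0.1443

14.4%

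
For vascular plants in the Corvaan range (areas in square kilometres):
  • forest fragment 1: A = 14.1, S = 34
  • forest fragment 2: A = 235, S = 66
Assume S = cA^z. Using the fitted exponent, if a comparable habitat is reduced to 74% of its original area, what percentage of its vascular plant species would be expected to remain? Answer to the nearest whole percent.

z = ln(66/34) / ln(235/14.1) = 0.6633 / 2.8134 = 0.2358
S_new/S_old = (A_new/A_old)^z = 0.74^0.2358 = exp(0.2358 × -0.3011) = 0.9315

93%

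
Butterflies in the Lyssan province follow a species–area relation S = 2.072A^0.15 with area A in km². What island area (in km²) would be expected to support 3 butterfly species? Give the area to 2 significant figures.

3 = 2.072 × A^0.15  ⇒  A^0.15 = 3/2.072 = 1.448
ln A = ln(1.448) / 0.15 = 0.3701 / 0.15 = 2.4673
A = e^2.4673 ≈ 11.79 km²

12 km²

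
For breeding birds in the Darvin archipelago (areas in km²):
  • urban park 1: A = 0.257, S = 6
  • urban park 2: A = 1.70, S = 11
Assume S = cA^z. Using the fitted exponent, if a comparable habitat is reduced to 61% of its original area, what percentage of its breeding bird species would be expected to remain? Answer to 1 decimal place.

z = ln(11/6) / ln(1.7/0.257) = 0.6061 / 1.8893 = 0.3208
S_new/S_old = (A_new/A_old)^z = 0.61^0.3208 = exp(0.3208 × -0.4943) = 0.8534

85.3%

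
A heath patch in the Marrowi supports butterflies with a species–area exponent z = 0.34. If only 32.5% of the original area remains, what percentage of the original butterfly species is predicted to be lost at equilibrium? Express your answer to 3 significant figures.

S_new/S_old = (A_new/A_old)^z = 0.325^0.34
= exp(0.34 × ln 0.325) = exp(0.34 × -1.1239) = exp(-0.3821) ≈ 0.6824
Fraction lost = 1 − 0.6824 = 0.3176

31.8%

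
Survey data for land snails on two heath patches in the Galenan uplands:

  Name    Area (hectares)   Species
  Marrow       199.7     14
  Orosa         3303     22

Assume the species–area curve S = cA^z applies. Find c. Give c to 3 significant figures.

z = ln(S₂/S₁) / ln(A₂/A₁) = ln(22/14) / ln(3303/199.7) = 0.4520 / 2.8058 = 0.1611
c = S₁ / A₁^z = 14 / 199.7^0.1611 = 14 / 2.347 = 5.964

5.96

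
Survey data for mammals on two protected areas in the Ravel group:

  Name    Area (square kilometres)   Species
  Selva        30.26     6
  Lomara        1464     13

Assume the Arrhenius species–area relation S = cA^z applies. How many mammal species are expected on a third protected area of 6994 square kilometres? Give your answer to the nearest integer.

18

z = ln(13/6) / ln(1464/30.26) = 0.7732 / 3.8791 = 0.1993
c = 6 / 30.26^0.1993 = 6 / 1.973 = 3.041
S₃ = 3.041 × 6994^0.1993 = 3.041 × 5.839 ≈ 17.75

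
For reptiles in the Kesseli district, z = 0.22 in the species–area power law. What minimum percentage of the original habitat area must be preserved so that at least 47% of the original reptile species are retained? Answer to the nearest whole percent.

Need (A_new/A_old)^0.22 = 0.47, so A_new/A_old = 0.47^(1/0.22) = 0.47^4.545
ln(A_new/A_old) = ln 0.47 / 0.22 = -0.7550 / 0.22 = -3.4319
A_new/A_old = e^-3.4319 ≈ 0.03232

3%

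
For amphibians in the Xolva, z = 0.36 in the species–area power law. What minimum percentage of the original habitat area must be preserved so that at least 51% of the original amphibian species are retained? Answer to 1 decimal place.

Need (A_new/A_old)^0.36 = 0.51, so A_new/A_old = 0.51^(1/0.36) = 0.51^2.778
ln(A_new/A_old) = ln 0.51 / 0.36 = -0.6733 / 0.36 = -1.8704
A_new/A_old = e^-1.8704 ≈ 0.1541

15.4%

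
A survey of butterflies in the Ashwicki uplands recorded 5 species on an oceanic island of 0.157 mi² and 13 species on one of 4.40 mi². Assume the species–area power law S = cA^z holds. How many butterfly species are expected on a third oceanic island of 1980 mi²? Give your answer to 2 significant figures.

75

z = ln(13/5) / ln(4.4/0.157) = 0.9555 / 3.3331 = 0.2867
c = 5 / 0.157^0.2867 = 5 / 0.5881 = 8.501
S₃ = 8.501 × 1980^0.2867 = 8.501 × 8.812 ≈ 74.91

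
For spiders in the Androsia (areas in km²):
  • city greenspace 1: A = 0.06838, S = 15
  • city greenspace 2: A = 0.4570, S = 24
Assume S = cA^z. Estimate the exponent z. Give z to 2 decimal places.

Taking logs: ln S = ln c + z ln A, so z = (ln S₂ − ln S₁)/(ln A₂ − ln A₁).
z = ln(24/15) / ln(0.457/0.06838) = ln(1.6) / ln(6.683) = 0.4700 / 1.8996 = 0.2474

0.25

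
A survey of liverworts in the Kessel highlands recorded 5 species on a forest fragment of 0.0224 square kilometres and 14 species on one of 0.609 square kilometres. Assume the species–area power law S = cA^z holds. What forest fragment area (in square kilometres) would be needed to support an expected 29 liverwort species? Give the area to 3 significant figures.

6.30 square kilometres

z = ln(14/5) / ln(0.609/0.0224) = 1.0296 / 3.3028 = 0.3117
c = 5 / 0.0224^0.3117 = 5 / 0.306 = 16.34
A = (29/16.34)^(1/0.3117) ⇒ ln A = ln(1.775)/0.3117 = 1.8401
A = e^1.8401 ≈ 6.297 square kilometres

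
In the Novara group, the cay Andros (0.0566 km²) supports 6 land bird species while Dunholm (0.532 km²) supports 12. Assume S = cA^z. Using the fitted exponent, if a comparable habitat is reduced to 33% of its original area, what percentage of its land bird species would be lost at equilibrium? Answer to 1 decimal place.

29.0%

z = ln(12/6) / ln(0.532/0.0566) = 0.6931 / 2.2406 = 0.3094
S_new/S_old = (A_new/A_old)^z = 0.33^0.3094 = exp(0.3094 × -1.1087) = 0.7097
Fraction lost = 1 − 0.7097 = 0.2903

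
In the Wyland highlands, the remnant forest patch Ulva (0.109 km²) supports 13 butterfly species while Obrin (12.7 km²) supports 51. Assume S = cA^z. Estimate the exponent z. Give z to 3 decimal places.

Taking logs: ln S = ln c + z ln A, so z = (ln S₂ − ln S₁)/(ln A₂ − ln A₁).
z = ln(51/13) / ln(12.7/0.109) = ln(3.923) / ln(116.5) = 1.3669 / 4.7580 = 0.2873

0.287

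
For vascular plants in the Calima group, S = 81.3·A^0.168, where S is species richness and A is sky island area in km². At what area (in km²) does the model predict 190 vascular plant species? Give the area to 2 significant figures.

190 = 81.3 × A^0.168  ⇒  A^0.168 = 190/81.3 = 2.337
ln A = ln(2.337) / 0.168 = 0.8489 / 0.168 = 5.0528
A = e^5.0528 ≈ 156.5 km²

160 km²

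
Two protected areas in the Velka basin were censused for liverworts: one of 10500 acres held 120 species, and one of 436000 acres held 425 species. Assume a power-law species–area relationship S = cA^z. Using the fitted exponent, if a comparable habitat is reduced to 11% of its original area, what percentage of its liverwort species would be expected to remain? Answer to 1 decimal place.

47.3%

z = ln(425/120) / ln(436000/10500) = 1.2646 / 3.7263 = 0.3394
S_new/S_old = (A_new/A_old)^z = 0.11^0.3394 = exp(0.3394 × -2.2073) = 0.4728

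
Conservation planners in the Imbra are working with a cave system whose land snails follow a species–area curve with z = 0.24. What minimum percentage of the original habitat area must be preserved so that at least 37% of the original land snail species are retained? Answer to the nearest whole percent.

Need (A_new/A_old)^0.24 = 0.37, so A_new/A_old = 0.37^(1/0.24) = 0.37^4.167
ln(A_new/A_old) = ln 0.37 / 0.24 = -0.9943 / 0.24 = -4.1427
A_new/A_old = e^-4.1427 ≈ 0.01588

2%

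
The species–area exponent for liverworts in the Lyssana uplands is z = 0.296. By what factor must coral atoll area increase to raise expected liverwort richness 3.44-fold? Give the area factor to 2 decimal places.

(A₂/A₁)^0.296 = 3.44, so A₂/A₁ = 3.44^(1/0.296) = 3.44^3.378
ln(A₂/A₁) = ln 3.44 / 0.296 = 1.2355 / 0.296 = 4.1739
A₂/A₁ = e^4.1739 ≈ 64.97

64.97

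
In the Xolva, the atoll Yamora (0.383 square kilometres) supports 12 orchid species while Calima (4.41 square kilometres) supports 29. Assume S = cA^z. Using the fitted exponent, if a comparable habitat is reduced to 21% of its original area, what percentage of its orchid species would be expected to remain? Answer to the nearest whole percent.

57%

z = ln(29/12) / ln(4.41/0.383) = 0.8824 / 2.4436 = 0.3611
S_new/S_old = (A_new/A_old)^z = 0.21^0.3611 = exp(0.3611 × -1.5606) = 0.5692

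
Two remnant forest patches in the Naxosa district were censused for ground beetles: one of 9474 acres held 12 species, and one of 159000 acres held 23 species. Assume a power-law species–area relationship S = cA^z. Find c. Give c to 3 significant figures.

1.45

z = ln(S₂/S₁) / ln(A₂/A₁) = ln(23/12) / ln(159000/9474) = 0.6506 / 2.8204 = 0.2307
c = S₁ / A₁^z = 12 / 9474^0.2307 = 12 / 8.266 = 1.452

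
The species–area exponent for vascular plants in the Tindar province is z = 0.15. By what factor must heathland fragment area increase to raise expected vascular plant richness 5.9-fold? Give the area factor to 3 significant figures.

(A₂/A₁)^0.15 = 5.9, so A₂/A₁ = 5.9^(1/0.15) = 5.9^6.667
ln(A₂/A₁) = ln 5.9 / 0.15 = 1.7750 / 0.15 = 11.8330
A₂/A₁ = e^11.8330 ≈ 137725

138000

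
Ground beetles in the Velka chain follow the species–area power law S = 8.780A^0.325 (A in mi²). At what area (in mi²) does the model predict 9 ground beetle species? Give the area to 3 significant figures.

9 = 8.78 × A^0.325  ⇒  A^0.325 = 9/8.78 = 1.025
ln A = ln(1.025) / 0.325 = 0.0247 / 0.325 = 0.0761
A = e^0.0761 ≈ 1.079 mi²

1.08 mi²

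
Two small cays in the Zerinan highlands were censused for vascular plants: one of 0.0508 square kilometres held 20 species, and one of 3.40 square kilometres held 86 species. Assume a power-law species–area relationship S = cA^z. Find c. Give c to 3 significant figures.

z = ln(S₂/S₁) / ln(A₂/A₁) = ln(86/20) / ln(3.4/0.0508) = 1.4586 / 4.2036 = 0.3470
c = S₁ / A₁^z = 20 / 0.0508^0.3470 = 20 / 0.3556 = 56.24

56.2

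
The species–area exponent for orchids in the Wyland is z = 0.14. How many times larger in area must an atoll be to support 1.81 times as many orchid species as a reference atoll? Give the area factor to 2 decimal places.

(A₂/A₁)^0.14 = 1.81, so A₂/A₁ = 1.81^(1/0.14) = 1.81^7.143
ln(A₂/A₁) = ln 1.81 / 0.14 = 0.5933 / 0.14 = 4.2380
A₂/A₁ = e^4.2380 ≈ 69.27

69.27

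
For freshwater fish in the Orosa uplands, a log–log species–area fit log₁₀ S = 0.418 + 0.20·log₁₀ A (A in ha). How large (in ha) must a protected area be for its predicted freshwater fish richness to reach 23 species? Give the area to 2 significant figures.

52000 ha

23 = 2.618 × A^0.2  ⇒  A^0.2 = 23/2.618 = 8.785
ln A = ln(8.785) / 0.2 = 2.1730 / 0.2 = 10.8651
A = e^10.8651 ≈ 52317 ha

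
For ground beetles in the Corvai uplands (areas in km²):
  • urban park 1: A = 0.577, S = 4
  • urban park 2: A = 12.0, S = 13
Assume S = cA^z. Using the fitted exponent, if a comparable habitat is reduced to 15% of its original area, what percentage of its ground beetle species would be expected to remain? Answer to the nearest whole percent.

48%

z = ln(13/4) / ln(12/0.577) = 1.1787 / 3.0348 = 0.3884
S_new/S_old = (A_new/A_old)^z = 0.15^0.3884 = exp(0.3884 × -1.8971) = 0.4786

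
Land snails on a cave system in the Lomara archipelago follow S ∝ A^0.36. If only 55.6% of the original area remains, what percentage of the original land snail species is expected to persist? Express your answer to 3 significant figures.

81.0%

S_new/S_old = (A_new/A_old)^z = 0.556^0.36
= exp(0.36 × ln 0.556) = exp(0.36 × -0.5870) = exp(-0.2113) ≈ 0.8095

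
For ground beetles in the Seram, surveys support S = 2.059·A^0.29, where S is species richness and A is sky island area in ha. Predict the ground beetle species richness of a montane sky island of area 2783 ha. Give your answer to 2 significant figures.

S = 2.059 × 2783^0.29
ln S = ln 2.059 + 0.29 × ln 2783 = 0.7222 + 0.29 × 7.9313 = 3.0223
S = e^3.0223 ≈ 20.54

21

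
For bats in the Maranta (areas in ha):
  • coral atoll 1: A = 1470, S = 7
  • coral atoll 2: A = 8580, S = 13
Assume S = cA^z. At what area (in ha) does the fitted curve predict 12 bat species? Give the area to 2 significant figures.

z = ln(13/7) / ln(8580/1470) = 0.6190 / 1.7642 = 0.3509
c = 7 / 1470^0.3509 = 7 / 12.92 = 0.5416
A = (12/0.5416)^(1/0.3509) ⇒ ln A = ln(22.16)/0.3509 = 8.8291
A = e^8.8291 ≈ 6830 ha

6800 ha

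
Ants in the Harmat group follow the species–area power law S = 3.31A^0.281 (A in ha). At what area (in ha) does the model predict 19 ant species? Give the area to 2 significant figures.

19 = 3.31 × A^0.281  ⇒  A^0.281 = 19/3.31 = 5.74
ln A = ln(5.74) / 0.281 = 1.7475 / 0.281 = 6.2188
A = e^6.2188 ≈ 502.1 ha

500 ha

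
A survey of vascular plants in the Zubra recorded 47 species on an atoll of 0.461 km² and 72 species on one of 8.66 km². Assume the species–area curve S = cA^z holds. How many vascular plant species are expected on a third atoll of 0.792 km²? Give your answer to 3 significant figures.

z = ln(72/47) / ln(8.66/0.461) = 0.4265 / 2.9331 = 0.1454
c = 47 / 0.461^0.1454 = 47 / 0.8935 = 52.6
S₃ = 52.6 × 0.792^0.1454 = 52.6 × 0.9667 ≈ 50.85

50.8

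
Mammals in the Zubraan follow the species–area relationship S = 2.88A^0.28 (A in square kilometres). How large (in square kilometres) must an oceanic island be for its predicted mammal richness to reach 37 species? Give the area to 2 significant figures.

9100 square kilometres

37 = 2.88 × A^0.28  ⇒  A^0.28 = 37/2.88 = 12.85
ln A = ln(12.85) / 0.28 = 2.5531 / 0.28 = 9.1183
A = e^9.1183 ≈ 9121 square kilometres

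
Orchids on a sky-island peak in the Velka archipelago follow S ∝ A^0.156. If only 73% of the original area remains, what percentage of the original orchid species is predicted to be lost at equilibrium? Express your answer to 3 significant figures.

4.79%

S_new/S_old = (A_new/A_old)^z = 0.73^0.156
= exp(0.156 × ln 0.73) = exp(0.156 × -0.3147) = exp(-0.0491) ≈ 0.9521
Fraction lost = 1 − 0.9521 = 0.04791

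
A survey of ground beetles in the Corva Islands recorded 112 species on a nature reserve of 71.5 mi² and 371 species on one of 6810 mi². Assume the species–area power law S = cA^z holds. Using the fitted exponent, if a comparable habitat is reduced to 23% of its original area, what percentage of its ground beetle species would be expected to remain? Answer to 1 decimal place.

z = ln(371/112) / ln(6810/71.5) = 1.1977 / 4.5564 = 0.2629
S_new/S_old = (A_new/A_old)^z = 0.23^0.2629 = exp(0.2629 × -1.4697) = 0.6796

68.0%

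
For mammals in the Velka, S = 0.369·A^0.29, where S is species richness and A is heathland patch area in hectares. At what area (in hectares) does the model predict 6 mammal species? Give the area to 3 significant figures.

15000 hectares

6 = 0.369 × A^0.29  ⇒  A^0.29 = 6/0.369 = 16.26
ln A = ln(16.26) / 0.29 = 2.7887 / 0.29 = 9.6163
A = e^9.6163 ≈ 15007 hectares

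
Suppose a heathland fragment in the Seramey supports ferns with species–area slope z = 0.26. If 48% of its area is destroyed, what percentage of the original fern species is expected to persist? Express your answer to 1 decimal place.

S_new/S_old = (A_new/A_old)^z = 0.52^0.26
= exp(0.26 × ln 0.52) = exp(0.26 × -0.6539) = exp(-0.1700) ≈ 0.8436

84.4%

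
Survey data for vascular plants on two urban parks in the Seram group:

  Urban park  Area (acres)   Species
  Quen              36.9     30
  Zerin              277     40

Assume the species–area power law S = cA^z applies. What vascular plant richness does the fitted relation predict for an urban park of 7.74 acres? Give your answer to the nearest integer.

z = ln(40/30) / ln(277/36.9) = 0.2877 / 2.0158 = 0.1427
c = 30 / 36.9^0.1427 = 30 / 1.674 = 17.93
S₃ = 17.93 × 7.74^0.1427 = 17.93 × 1.339 ≈ 24.01

24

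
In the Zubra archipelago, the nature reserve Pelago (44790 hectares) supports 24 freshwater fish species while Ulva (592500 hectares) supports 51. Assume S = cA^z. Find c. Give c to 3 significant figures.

1.05

z = ln(S₂/S₁) / ln(A₂/A₁) = ln(51/24) / ln(592500/44790) = 0.7538 / 2.5824 = 0.2919
c = S₁ / A₁^z = 24 / 44790^0.2919 = 24 / 22.78 = 1.053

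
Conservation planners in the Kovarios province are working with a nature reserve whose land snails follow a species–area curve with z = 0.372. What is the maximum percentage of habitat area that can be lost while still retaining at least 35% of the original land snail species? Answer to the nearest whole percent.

Need (A_new/A_old)^0.372 = 0.35, so A_new/A_old = 0.35^(1/0.372) = 0.35^2.688
ln(A_new/A_old) = ln 0.35 / 0.372 = -1.0498 / 0.372 = -2.8221
A_new/A_old = e^-2.8221 ≈ 0.05948
Fraction that can be lost = 1 − 0.05948 = 0.9405

94%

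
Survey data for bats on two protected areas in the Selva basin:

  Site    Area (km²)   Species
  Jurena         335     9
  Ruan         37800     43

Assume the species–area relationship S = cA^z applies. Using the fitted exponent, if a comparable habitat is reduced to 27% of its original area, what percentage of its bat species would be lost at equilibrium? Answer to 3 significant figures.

35.2%

z = ln(43/9) / ln(37800/335) = 1.5640 / 4.7259 = 0.3309
S_new/S_old = (A_new/A_old)^z = 0.27^0.3309 = exp(0.3309 × -1.3093) = 0.6484
Fraction lost = 1 − 0.6484 = 0.3516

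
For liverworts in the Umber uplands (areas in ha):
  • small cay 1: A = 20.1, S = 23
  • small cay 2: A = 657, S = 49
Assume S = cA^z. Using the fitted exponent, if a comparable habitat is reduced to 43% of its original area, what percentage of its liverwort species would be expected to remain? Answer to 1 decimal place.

z = ln(49/23) / ln(657/20.1) = 0.7563 / 3.4870 = 0.2169
S_new/S_old = (A_new/A_old)^z = 0.43^0.2169 = exp(0.2169 × -0.8440) = 0.8327

83.3%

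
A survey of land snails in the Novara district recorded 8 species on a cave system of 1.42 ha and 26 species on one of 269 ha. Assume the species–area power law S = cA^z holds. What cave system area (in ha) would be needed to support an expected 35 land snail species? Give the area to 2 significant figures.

1000 ha

z = ln(26/8) / ln(269/1.42) = 1.1787 / 5.2441 = 0.2248
c = 8 / 1.42^0.2248 = 8 / 1.082 = 7.394
A = (35/7.394)^(1/0.2248) ⇒ ln A = ln(4.734)/0.2248 = 6.9172
A = e^6.9172 ≈ 1010 ha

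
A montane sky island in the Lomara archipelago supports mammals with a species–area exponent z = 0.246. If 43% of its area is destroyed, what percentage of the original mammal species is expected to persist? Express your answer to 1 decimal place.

87.1%

S_new/S_old = (A_new/A_old)^z = 0.57^0.246
= exp(0.246 × ln 0.57) = exp(0.246 × -0.5621) = exp(-0.1383) ≈ 0.8709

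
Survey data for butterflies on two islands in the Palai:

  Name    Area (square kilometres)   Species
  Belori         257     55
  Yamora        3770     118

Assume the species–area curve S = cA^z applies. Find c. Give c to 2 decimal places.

z = ln(S₂/S₁) / ln(A₂/A₁) = ln(118/55) / ln(3770/257) = 0.7634 / 2.6858 = 0.2842
c = S₁ / A₁^z = 55 / 257^0.2842 = 55 / 4.841 = 11.36

11.36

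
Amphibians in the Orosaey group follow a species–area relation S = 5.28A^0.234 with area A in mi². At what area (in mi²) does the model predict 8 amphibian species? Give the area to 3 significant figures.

5.90 mi²

8 = 5.28 × A^0.234  ⇒  A^0.234 = 8/5.28 = 1.515
ln A = ln(1.515) / 0.234 = 0.4155 / 0.234 = 1.7757
A = e^1.7757 ≈ 5.904 mi²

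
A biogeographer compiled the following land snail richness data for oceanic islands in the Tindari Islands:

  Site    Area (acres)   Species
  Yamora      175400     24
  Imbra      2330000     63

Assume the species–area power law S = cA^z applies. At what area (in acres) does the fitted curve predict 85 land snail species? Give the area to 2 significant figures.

z = ln(63/24) / ln(2330000/175400) = 0.9651 / 2.5866 = 0.3731
c = 24 / 175400^0.3731 = 24 / 90.49 = 0.2652
A = (85/0.2652)^(1/0.3731) ⇒ ln A = ln(320.5)/0.3731 = 15.4641
A = e^15.4641 ≈ 5199775 acres

5200000 acres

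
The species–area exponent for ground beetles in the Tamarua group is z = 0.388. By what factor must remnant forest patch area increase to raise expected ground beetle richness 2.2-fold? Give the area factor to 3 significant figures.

7.63

(A₂/A₁)^0.388 = 2.2, so A₂/A₁ = 2.2^(1/0.388) = 2.2^2.577
ln(A₂/A₁) = ln 2.2 / 0.388 = 0.7885 / 0.388 = 2.0321
A₂/A₁ = e^2.0321 ≈ 7.63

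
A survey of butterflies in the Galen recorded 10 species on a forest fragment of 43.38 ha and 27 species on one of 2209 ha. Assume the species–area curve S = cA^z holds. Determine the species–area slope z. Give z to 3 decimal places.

0.253

Taking logs: ln S = ln c + z ln A, so z = (ln S₂ − ln S₁)/(ln A₂ − ln A₁).
z = ln(27/10) / ln(2209/43.38) = ln(2.7) / ln(50.92) = 0.9933 / 3.9303 = 0.2527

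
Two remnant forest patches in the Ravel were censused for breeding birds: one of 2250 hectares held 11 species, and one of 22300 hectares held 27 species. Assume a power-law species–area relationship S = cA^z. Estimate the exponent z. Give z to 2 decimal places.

Taking logs: ln S = ln c + z ln A, so z = (ln S₂ − ln S₁)/(ln A₂ − ln A₁).
z = ln(27/11) / ln(22300/2250) = ln(2.455) / ln(9.911) = 0.8979 / 2.2937 = 0.3915

0.39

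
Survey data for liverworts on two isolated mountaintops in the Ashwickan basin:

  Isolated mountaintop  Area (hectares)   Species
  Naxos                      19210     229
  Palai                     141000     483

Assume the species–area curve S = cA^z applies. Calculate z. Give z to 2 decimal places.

0.37

Taking logs: ln S = ln c + z ln A, so z = (ln S₂ − ln S₁)/(ln A₂ − ln A₁).
z = ln(483/229) / ln(141000/19210) = ln(2.109) / ln(7.34) = 0.7463 / 1.9933 = 0.3744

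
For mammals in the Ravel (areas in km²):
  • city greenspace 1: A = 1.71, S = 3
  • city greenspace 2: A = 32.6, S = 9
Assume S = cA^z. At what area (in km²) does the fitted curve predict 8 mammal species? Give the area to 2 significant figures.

24 km²

z = ln(9/3) / ln(32.6/1.71) = 1.0986 / 2.9478 = 0.3727
c = 3 / 1.71^0.3727 = 3 / 1.221 = 2.456
A = (8/2.456)^(1/0.3727) ⇒ ln A = ln(3.257)/0.3727 = 3.1683
A = e^3.1683 ≈ 23.77 km²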